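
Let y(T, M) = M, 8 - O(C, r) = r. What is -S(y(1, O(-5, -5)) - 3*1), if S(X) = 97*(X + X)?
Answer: -1940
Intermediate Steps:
O(C, r) = 8 - r
S(X) = 194*X (S(X) = 97*(2*X) = 194*X)
-S(y(1, O(-5, -5)) - 3*1) = -194*((8 - 1*(-5)) - 3*1) = -194*((8 + 5) - 3) = -194*(13 - 3) = -194*10 = -1*1940 = -1940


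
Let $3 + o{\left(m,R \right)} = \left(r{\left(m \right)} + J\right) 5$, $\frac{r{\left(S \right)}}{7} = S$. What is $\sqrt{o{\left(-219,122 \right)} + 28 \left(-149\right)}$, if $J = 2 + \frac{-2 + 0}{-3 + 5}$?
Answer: $3 i \sqrt{1315} \approx 108.79 i$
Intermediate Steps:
$r{\left(S \right)} = 7 S$
$J = 1$ ($J = 2 - \frac{2}{2} = 2 - 1 = 1$)
$o{\left(m,R \right)} = 2 + 35 m$ ($o{\left(m,R \right)} = -3 + \left(7 m + 1\right) 5 = -3 + \left(1 + 7 m\right) 5 = -3 + \left(5 + 35 m\right) = 2 + 35 m$)
$\sqrt{o{\left(-219,122 \right)} + 28 \left(-149\right)} = \sqrt{\left(2 + 35 \left(-219\right)\right) + 28 \left(-149\right)} = \sqrt{\left(2 - 7665\right) - 4172} = \sqrt{-7663 - 4172} = \sqrt{-11835} = 3 i \sqrt{1315}$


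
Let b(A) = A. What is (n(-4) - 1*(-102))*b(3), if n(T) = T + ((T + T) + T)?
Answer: 258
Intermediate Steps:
n(T) = 4*T (n(T) = T + (2*T + T) = T + 3*T = 4*T)
(n(-4) - 1*(-102))*b(3) = (4*(-4) - 1*(-102))*3 = (-16 + 102)*3 = 86*3 = 258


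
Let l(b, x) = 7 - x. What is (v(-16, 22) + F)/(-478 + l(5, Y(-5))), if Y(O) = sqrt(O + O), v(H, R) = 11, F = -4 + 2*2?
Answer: -5181/221851 + 11*I*sqrt(10)/221851 ≈ -0.023354 + 0.00015679*I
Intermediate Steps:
F = 0 (F = -4 + 4 = 0)
Y(O) = sqrt(2)*sqrt(O) (Y(O) = sqrt(2*O) = sqrt(2)*sqrt(O))
(v(-16, 22) + F)/(-478 + l(5, Y(-5))) = (11 + 0)/(-478 + (7 - sqrt(2)*sqrt(-5))) = 11/(-478 + (7 - sqrt(2)*I*sqrt(5))) = 11/(-478 + (7 - I*sqrt(10))) = 11/(-471 - I*sqrt(10))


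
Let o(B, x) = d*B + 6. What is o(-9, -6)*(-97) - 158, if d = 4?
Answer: 2752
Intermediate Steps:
o(B, x) = 6 + 4*B (o(B, x) = 4*B + 6 = 6 + 4*B)
o(-9, -6)*(-97) - 158 = (6 + 4*(-9))*(-97) - 158 = (6 - 36)*(-97) - 158 = -30*(-97) - 158 = 2910 - 158 = 2752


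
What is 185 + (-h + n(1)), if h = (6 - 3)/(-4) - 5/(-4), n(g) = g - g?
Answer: 369/2 ≈ 184.50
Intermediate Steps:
n(g) = 0
h = 1/2 (h = 3*(-1/4) - 5*(-1/4) = -3/4 + 5/4 = 1/2 ≈ 0.50000)
185 + (-h + n(1)) = 185 + (-1*1/2 + 0) = 185 + (-1/2 + 0) = 185 - 1/2 = 369/2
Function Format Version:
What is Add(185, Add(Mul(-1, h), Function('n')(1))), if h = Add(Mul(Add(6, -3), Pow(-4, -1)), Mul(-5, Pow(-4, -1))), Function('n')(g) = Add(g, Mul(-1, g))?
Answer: Rational(369, 2) ≈ 184.50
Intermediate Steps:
Function('n')(g) = 0
h = Rational(1, 2) (h = Add(Mul(3, Rational(-1, 4)), Mul(-5, Rational(-1, 4))) = Add(Rational(-3, 4), Rational(5, 4)) = Rational(1, 2) ≈ 0.50000)
Add(185, Add(Mul(-1, h), Function('n')(1))) = Add(185, Add(Mul(-1, Rational(1, 2)), 0)) = Add(185, Add(Rational(-1, 2), 0)) = Add(185, Rational(-1, 2)) = Rational(369, 2)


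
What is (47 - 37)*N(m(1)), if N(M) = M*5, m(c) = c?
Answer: 50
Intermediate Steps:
N(M) = 5*M
(47 - 37)*N(m(1)) = (47 - 37)*(5*1) = 10*5 = 50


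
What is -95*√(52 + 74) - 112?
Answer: -112 - 285*√14 ≈ -1178.4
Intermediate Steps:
-95*√(52 + 74) - 112 = -285*√14 - 112 = -112 - 285*√14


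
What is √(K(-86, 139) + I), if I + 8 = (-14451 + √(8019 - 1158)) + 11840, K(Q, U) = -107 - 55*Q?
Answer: √(2004 + √6861) ≈ 45.682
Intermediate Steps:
K(Q, U) = -107 - 55*Q
I = -2619 + √6861 (I = -8 + ((-14451 + √(8019 - 1158)) + 11840) = -8 + ((-14451 + √6861) + 11840) = -8 + (-2611 + √6861) = -2619 + √6861 ≈ -2536.2)
√(K(-86, 139) + I) = √((-107 - 55*(-86)) + (-2619 + √6861)) = √((-107 + 4730) + (-2619 + √6861)) = √(4623 + (-2619 + √6861)) = √(2004 + √6861)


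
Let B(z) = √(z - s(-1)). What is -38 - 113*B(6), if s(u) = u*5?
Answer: -38 - 113*√11 ≈ -412.78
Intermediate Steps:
s(u) = 5*u
B(z) = √(5 + z) (B(z) = √(z - 5*(-1)) = √(z - 1*(-5)) = √(z + 5) = √(5 + z))
-38 - 113*B(6) = -38 - 113*√(5 + 6) = -38 - 113*√11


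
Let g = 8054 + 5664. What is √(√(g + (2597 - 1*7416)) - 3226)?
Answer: √(-3226 + √8899) ≈ 55.961*I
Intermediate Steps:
g = 13718
√(√(g + (2597 - 1*7416)) - 3226) = √(√(13718 + (2597 - 1*7416)) - 3226) = √(√(13718 + (2597 - 7416)) - 3226) = √(√(13718 - 4819) - 3226) = √(√8899 - 3226) = √(-3226 + √8899)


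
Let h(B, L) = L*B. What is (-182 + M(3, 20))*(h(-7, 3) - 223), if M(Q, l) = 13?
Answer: 41236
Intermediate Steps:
h(B, L) = B*L
(-182 + M(3, 20))*(h(-7, 3) - 223) = (-182 + 13)*(-7*3 - 223) = -169*(-21 - 223) = -169*(-244) = 41236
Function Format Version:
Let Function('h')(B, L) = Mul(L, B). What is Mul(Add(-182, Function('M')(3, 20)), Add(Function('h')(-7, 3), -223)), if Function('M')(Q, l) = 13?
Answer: 41236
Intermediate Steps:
Function('h')(B, L) = Mul(B, L)
Mul(Add(-182, Function('M')(3, 20)), Add(Function('h')(-7, 3), -223)) = Mul(Add(-182, 13), Add(Mul(-7, 3), -223)) = Mul(-169, Add(-21, -223)) = Mul(-169, -244) = 41236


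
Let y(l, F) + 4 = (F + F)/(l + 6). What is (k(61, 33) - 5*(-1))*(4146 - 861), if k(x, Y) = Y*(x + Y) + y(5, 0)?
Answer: 10193355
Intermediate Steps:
y(l, F) = -4 + 2*F/(6 + l) (y(l, F) = -4 + (F + F)/(l + 6) = -4 + (2*F)/(6 + l) = -4 + 2*F/(6 + l))
k(x, Y) = -4 + Y*(Y + x) (k(x, Y) = Y*(x + Y) + 2*(-12 + 0 - 2*5)/(6 + 5) = Y*(Y + x) + 2*(-12 + 0 - 10)/11 = Y*(Y + x) + 2*(1/11)*(-22) = Y*(Y + x) - 4 = -4 + Y*(Y + x))
(k(61, 33) - 5*(-1))*(4146 - 861) = ((-4 + 33**2 + 33*61) - 5*(-1))*(4146 - 861) = ((-4 + 1089 + 2013) + 5)*3285 = (3098 + 5)*3285 = 3103*3285 = 10193355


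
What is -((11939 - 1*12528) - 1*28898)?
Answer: 29487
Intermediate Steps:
-((11939 - 1*12528) - 1*28898) = -((11939 - 12528) - 28898) = -(-589 - 28898) = -1*(-29487) = 29487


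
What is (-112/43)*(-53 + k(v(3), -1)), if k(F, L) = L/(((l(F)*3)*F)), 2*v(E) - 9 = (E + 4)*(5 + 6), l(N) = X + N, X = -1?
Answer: 2297240/16641 ≈ 138.05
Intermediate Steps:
l(N) = -1 + N
v(E) = 53/2 + 11*E/2 (v(E) = 9/2 + ((E + 4)*(5 + 6))/2 = 9/2 + ((4 + E)*11)/2 = 9/2 + (44 + 11*E)/2 = 9/2 + (22 + 11*E/2) = 53/2 + 11*E/2)
k(F, L) = L/(F*(-3 + 3*F)) (k(F, L) = L/((((-1 + F)*3)*F)) = L/(((-3 + 3*F)*F)) = L/((F*(-3 + 3*F))) = L*(1/(F*(-3 + 3*F))) = L/(F*(-3 + 3*F)))
(-112/43)*(-53 + k(v(3), -1)) = (-112/43)*(-53 + (1/3)*(-1)/((53/2 + (11/2)*3)*(-1 + (53/2 + (11/2)*3)))) = (-112*1/43)*(-53 + (1/3)*(-1)/((53/2 + 33/2)*(-1 + (53/2 + 33/2)))) = -112*(-53 + (1/3)*(-1)/(43*(-1 + 43)))/43 = -112*(-53 + (1/3)*(-1)*(1/43)/42)/43 = -112*(-53 + (1/3)*(-1)*(1/43)*(1/42))/43 = -112*(-53 - 1/5418)/43 = -112/43*(-287155/5418) = 2297240/16641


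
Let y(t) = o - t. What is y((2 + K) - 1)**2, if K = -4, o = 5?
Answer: 64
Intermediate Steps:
y(t) = 5 - t
y((2 + K) - 1)**2 = (5 - ((2 - 4) - 1))**2 = (5 - (-2 - 1))**2 = (5 - 1*(-3))**2 = (5 + 3)**2 = 8**2 = 64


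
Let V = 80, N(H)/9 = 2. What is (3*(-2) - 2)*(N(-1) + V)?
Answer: -784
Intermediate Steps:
N(H) = 18 (N(H) = 9*2 = 18)
(3*(-2) - 2)*(N(-1) + V) = (3*(-2) - 2)*(18 + 80) = (-6 - 2)*98 = -8*98 = -784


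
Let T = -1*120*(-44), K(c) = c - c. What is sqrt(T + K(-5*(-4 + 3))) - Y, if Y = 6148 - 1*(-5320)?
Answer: -11468 + 4*sqrt(330) ≈ -11395.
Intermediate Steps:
K(c) = 0
T = 5280 (T = -120*(-44) = 5280)
Y = 11468 (Y = 6148 + 5320 = 11468)
sqrt(T + K(-5*(-4 + 3))) - Y = sqrt(5280 + 0) - 1*11468 = sqrt(5280) - 11468 = 4*sqrt(330) - 11468 = -11468 + 4*sqrt(330)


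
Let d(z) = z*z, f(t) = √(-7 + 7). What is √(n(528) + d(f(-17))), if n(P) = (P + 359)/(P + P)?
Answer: √58542/264 ≈ 0.91649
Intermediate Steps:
n(P) = (359 + P)/(2*P) (n(P) = (359 + P)/((2*P)) = (359 + P)*(1/(2*P)) = (359 + P)/(2*P))
f(t) = 0 (f(t) = √0 = 0)
d(z) = z²
√(n(528) + d(f(-17))) = √((½)*(359 + 528)/528 + 0²) = √((½)*(1/528)*887 + 0) = √(887/1056 + 0) = √(887/1056) = √58542/264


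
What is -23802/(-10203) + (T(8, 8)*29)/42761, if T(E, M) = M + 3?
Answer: 340350693/145430161 ≈ 2.3403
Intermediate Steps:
T(E, M) = 3 + M
-23802/(-10203) + (T(8, 8)*29)/42761 = -23802/(-10203) + ((3 + 8)*29)/42761 = -23802*(-1/10203) + (11*29)*(1/42761) = 7934/3401 + 319*(1/42761) = 7934/3401 + 319/42761 = 340350693/145430161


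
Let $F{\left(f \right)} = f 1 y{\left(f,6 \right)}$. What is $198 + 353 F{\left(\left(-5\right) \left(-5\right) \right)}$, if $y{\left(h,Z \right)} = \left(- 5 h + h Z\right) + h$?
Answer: $441448$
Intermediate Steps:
$y{\left(h,Z \right)} = - 4 h + Z h$ ($y{\left(h,Z \right)} = \left(- 5 h + Z h\right) + h = - 4 h + Z h$)
$F{\left(f \right)} = 2 f^{2}$ ($F{\left(f \right)} = f 1 f \left(-4 + 6\right) = f f 2 = f 2 f = 2 f^{2}$)
$198 + 353 F{\left(\left(-5\right) \left(-5\right) \right)} = 198 + 353 \cdot 2 \left(\left(-5\right) \left(-5\right)\right)^{2} = 198 + 353 \cdot 2 \cdot 25^{2} = 198 + 353 \cdot 2 \cdot 625 = 198 + 353 \cdot 1250 = 198 + 441250 = 441448$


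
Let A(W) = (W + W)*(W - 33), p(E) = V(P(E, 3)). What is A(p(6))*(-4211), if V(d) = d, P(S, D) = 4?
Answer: 976952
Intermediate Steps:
p(E) = 4
A(W) = 2*W*(-33 + W) (A(W) = (2*W)*(-33 + W) = 2*W*(-33 + W))
A(p(6))*(-4211) = (2*4*(-33 + 4))*(-4211) = (2*4*(-29))*(-4211) = -232*(-4211) = 976952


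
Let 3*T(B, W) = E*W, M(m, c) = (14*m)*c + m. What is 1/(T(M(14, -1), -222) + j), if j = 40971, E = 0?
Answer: 1/40971 ≈ 2.4408e-5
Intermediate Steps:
M(m, c) = m + 14*c*m (M(m, c) = 14*c*m + m = m + 14*c*m)
T(B, W) = 0 (T(B, W) = (0*W)/3 = (⅓)*0 = 0)
1/(T(M(14, -1), -222) + j) = 1/(0 + 40971) = 1/40971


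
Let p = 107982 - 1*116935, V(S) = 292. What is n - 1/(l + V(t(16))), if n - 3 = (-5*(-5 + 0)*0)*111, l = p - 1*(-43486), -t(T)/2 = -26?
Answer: 104474/34825 ≈ 3.0000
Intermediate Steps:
t(T) = 52 (t(T) = -2*(-26) = 52)
p = -8953 (p = 107982 - 116935 = -8953)
l = 34533 (l = -8953 - 1*(-43486) = -8953 + 43486 = 34533)
n = 3 (n = 3 + (-5*(-5 + 0)*0)*111 = 3 + (-5*(-5)*0)*111 = 3 + (25*0)*111 = 3 + 0*111 = 3 + 0 = 3)
n - 1/(l + V(t(16))) = 3 - 1/(34533 + 292) = 3 - 1/34825 = 104474/34825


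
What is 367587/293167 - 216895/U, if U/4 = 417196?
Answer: 549836847743/489232398928 ≈ 1.1239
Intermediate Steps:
U = 1668784 (U = 4*417196 = 1668784)
367587/293167 - 216895/U = 367587/293167 - 216895/1668784 = 549836847743/489232398928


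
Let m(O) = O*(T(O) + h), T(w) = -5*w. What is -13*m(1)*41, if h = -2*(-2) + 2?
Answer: -533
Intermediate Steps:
h = 6 (h = 4 + 2 = 6)
m(O) = O*(6 - 5*O) (m(O) = O*(-5*O + 6) = O*(6 - 5*O))
-13*m(1)*41 = -13*(6 - 5*1)*41 = -13*(6 - 5)*41 = -13*41 = -533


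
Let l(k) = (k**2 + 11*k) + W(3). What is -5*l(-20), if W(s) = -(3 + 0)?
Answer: -885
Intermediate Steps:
W(s) = -3 (W(s) = -1*3 = -3)
l(k) = -3 + k**2 + 11*k (l(k) = (k**2 + 11*k) - 3 = -3 + k**2 + 11*k)
-5*l(-20) = -5*(-3 + (-20)**2 + 11*(-20)) = -5*(-3 + 400 - 220) = -5*177 = -885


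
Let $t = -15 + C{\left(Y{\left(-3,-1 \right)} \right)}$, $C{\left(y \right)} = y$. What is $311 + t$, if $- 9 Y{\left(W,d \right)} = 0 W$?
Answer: $296$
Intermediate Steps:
$Y{\left(W,d \right)} = 0$ ($Y{\left(W,d \right)} = - \frac{0 W}{9} = \left(- \frac{1}{9}\right) 0 = 0$)
$t = -15$ ($t = -15 + 0 = -15$)
$311 + t = 311 - 15 = 296$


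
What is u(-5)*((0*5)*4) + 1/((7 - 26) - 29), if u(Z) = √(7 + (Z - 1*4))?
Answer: -1/48 ≈ -0.020833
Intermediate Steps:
u(Z) = √(3 + Z) (u(Z) = √(7 + (Z - 4)) = √(7 + (-4 + Z)) = √(3 + Z))
u(-5)*((0*5)*4) + 1/((7 - 26) - 29) = √(3 - 5)*((0*5)*4) + 1/((7 - 26) - 29) = √(-2)*(0*4) + 1/(-19 - 29) = (I*√2)*0 + 1/(-48) = 0 - 1/48 = -1/48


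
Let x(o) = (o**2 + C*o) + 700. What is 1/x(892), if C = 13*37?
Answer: 1/1225416 ≈ 8.1605e-7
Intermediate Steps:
C = 481
x(o) = 700 + o**2 + 481*o (x(o) = (o**2 + 481*o) + 700 = 700 + o**2 + 481*o)
1/x(892) = 1/(700 + 892**2 + 481*892) = 1/(700 + 795664 + 429052) = 1/1225416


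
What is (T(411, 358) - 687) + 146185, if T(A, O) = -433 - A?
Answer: 144654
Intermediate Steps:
(T(411, 358) - 687) + 146185 = ((-433 - 1*411) - 687) + 146185 = ((-433 - 411) - 687) + 146185 = (-844 - 687) + 146185 = -1531 + 146185 = 144654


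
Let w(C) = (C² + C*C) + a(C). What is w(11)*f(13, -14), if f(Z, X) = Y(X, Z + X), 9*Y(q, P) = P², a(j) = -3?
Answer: 239/9 ≈ 26.556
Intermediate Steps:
Y(q, P) = P²/9
f(Z, X) = (X + Z)²/9 (f(Z, X) = (Z + X)²/9 = (X + Z)²/9)
w(C) = -3 + 2*C² (w(C) = (C² + C*C) - 3 = (C² + C²) - 3 = 2*C² - 3 = -3 + 2*C²)
w(11)*f(13, -14) = (-3 + 2*11²)*((-14 + 13)²/9) = (-3 + 2*121)*((⅑)*(-1)²) = (-3 + 242)*((⅑)*1) = 239*(⅑) = 239/9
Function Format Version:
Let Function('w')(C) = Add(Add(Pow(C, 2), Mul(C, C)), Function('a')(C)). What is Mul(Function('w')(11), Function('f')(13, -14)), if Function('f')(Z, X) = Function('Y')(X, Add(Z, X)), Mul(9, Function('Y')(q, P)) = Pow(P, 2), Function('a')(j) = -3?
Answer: Rational(239, 9) ≈ 26.556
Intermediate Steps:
Function('Y')(q, P) = Mul(Rational(1, 9), Pow(P, 2))
Function('f')(Z, X) = Mul(Rational(1, 9), Pow(Add(X, Z), 2)) (Function('f')(Z, X) = Mul(Rational(1, 9), Pow(Add(Z, X), 2)) = Mul(Rational(1, 9), Pow(Add(X, Z), 2)))
Function('w')(C) = Add(-3, Mul(2, Pow(C, 2))) (Function('w')(C) = Add(Add(Pow(C, 2), Mul(C, C)), -3) = Add(Add(Pow(C, 2), Pow(C, 2)), -3) = Add(Mul(2, Pow(C, 2)), -3) = Add(-3, Mul(2, Pow(C, 2))))
Mul(Function('w')(11), Function('f')(13, -14)) = Mul(Add(-3, Mul(2, Pow(11, 2))), Mul(Rational(1, 9), Pow(Add(-14, 13), 2))) = Mul(Add(-3, Mul(2, 121)), Mul(Rational(1, 9), Pow(-1, 2))) = Mul(Add(-3, 242), Mul(Rational(1, 9), 1)) = Mul(239, Rational(1, 9)) = Rational(239, 9)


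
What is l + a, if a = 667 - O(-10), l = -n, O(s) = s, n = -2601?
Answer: 3278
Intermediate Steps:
l = 2601 (l = -1*(-2601) = 2601)
a = 677 (a = 667 - 1*(-10) = 667 + 10 = 677)
l + a = 2601 + 677 = 3278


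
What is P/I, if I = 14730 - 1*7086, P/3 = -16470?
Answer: -8235/1274 ≈ -6.4639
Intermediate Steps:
P = -49410 (P = 3*(-16470) = -49410)
I = 7644 (I = 14730 - 7086 = 7644)
P/I = -49410/7644 = -49410*1/7644 = -8235/1274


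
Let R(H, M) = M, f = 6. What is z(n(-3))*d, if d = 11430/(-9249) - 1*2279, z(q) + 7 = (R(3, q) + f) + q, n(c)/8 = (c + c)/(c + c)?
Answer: -105449505/3083 ≈ -34204.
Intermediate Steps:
n(c) = 8 (n(c) = 8*((c + c)/(c + c)) = 8*((2*c)/((2*c))) = 8*((2*c)*(1/(2*c))) = 8*1 = 8)
z(q) = -1 + 2*q (z(q) = -7 + ((q + 6) + q) = -7 + ((6 + q) + q) = -7 + (6 + 2*q) = -1 + 2*q)
d = -7029967/3083 (d = 11430*(-1/9249) - 2279 = -3810/3083 - 2279 = -7029967/3083 ≈ -2280.2)
z(n(-3))*d = (-1 + 2*8)*(-7029967/3083) = (-1 + 16)*(-7029967/3083) = 15*(-7029967/3083) = -105449505/3083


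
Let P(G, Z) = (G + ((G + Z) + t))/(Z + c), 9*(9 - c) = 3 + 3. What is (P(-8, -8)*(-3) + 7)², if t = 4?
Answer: 34969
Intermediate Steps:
c = 25/3 (c = 9 - (3 + 3)/9 = 9 - ⅑*6 = 9 - ⅔ = 25/3 ≈ 8.3333)
P(G, Z) = (4 + Z + 2*G)/(25/3 + Z) (P(G, Z) = (G + ((G + Z) + 4))/(Z + 25/3) = (G + (4 + G + Z))/(25/3 + Z) = (4 + Z + 2*G)/(25/3 + Z))
(P(-8, -8)*(-3) + 7)² = ((3*(4 - 8 + 2*(-8))/(25 + 3*(-8)))*(-3) + 7)² = ((3*(4 - 8 - 16)/(25 - 24))*(-3) + 7)² = ((3*(-20)/1)*(-3) + 7)² = ((3*1*(-20))*(-3) + 7)² = (-60*(-3) + 7)² = (180 + 7)² = 187² = 34969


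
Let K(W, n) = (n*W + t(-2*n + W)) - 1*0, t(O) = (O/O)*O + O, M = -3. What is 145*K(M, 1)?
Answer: -1885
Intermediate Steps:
t(O) = 2*O (t(O) = 1*O + O = O + O = 2*O)
K(W, n) = -4*n + 2*W + W*n (K(W, n) = (n*W + 2*(-2*n + W)) - 1*0 = (W*n + 2*(W - 2*n)) + 0 = (W*n + (-4*n + 2*W)) + 0 = (-4*n + 2*W + W*n) + 0 = -4*n + 2*W + W*n)
145*K(M, 1) = 145*(-4*1 + 2*(-3) - 3*1) = 145*(-4 - 6 - 3) = 145*(-13) = -1885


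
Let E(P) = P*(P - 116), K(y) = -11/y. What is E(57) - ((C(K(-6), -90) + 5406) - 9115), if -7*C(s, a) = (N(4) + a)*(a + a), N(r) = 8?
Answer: 17182/7 ≈ 2454.6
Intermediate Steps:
E(P) = P*(-116 + P)
C(s, a) = -2*a*(8 + a)/7 (C(s, a) = -(8 + a)*(a + a)/7 = -(8 + a)*2*a/7 = -2*a*(8 + a)/7)
E(57) - ((C(K(-6), -90) + 5406) - 9115) = 57*(-116 + 57) - ((-2/7*(-90)*(8 - 90) + 5406) - 9115) = 57*(-59) - ((-2/7*(-90)*(-82) + 5406) - 9115) = -3363 - ((-14760/7 + 5406) - 9115) = -3363 - (23082/7 - 9115) = -3363 - 1*(-40723/7) = -3363 + 40723/7 = 17182/7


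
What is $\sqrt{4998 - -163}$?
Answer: $\sqrt{5161} \approx 71.84$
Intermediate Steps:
$\sqrt{4998 - -163} = \sqrt{4998 + \left(-2230 + 2393\right)} = \sqrt{4998 + 163} = \sqrt{5161}$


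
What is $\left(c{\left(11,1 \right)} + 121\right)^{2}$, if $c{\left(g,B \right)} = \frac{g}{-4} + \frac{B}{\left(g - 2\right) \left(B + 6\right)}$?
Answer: $\frac{888218809}{63504} \approx 13987.0$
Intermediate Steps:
$c{\left(g,B \right)} = - \frac{g}{4} + \frac{B}{\left(-2 + g\right) \left(6 + B\right)}$ ($c{\left(g,B \right)} = g \left(- \frac{1}{4}\right) + \frac{B}{\left(-2 + g\right) \left(6 + B\right)} = - \frac{g}{4} + B \frac{1}{\left(-2 + g\right) \left(6 + B\right)} = - \frac{g}{4} + \frac{B}{\left(-2 + g\right) \left(6 + B\right)}$)
$\left(c{\left(11,1 \right)} + 121\right)^{2} = \left(\frac{- 6 \cdot 11^{2} + 4 \cdot 1 + 12 \cdot 11 - 1 \cdot 11^{2} + 2 \cdot 1 \cdot 11}{4 \left(-12 - 2 + 6 \cdot 11 + 1 \cdot 11\right)} + 121\right)^{2} = \left(\frac{\left(-6\right) 121 + 4 + 132 - 1 \cdot 121 + 22}{4 \left(-12 - 2 + 66 + 11\right)} + 121\right)^{2} = \left(\frac{-726 + 4 + 132 - 121 + 22}{4 \cdot 63} + 121\right)^{2} = \left(\frac{1}{4} \cdot \frac{1}{63} \left(-689\right) + 121\right)^{2} = \left(- \frac{689}{252} + 121\right)^{2} = \left(\frac{29803}{252}\right)^{2} = \frac{888218809}{63504}$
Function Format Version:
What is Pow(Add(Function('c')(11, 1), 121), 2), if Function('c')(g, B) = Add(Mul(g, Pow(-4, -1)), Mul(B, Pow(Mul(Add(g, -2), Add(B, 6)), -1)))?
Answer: Rational(888218809, 63504) ≈ 13987.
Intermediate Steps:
Function('c')(g, B) = Add(Mul(Rational(-1, 4), g), Mul(B, Pow(Add(-2, g), -1), Pow(Add(6, B), -1))) (Function('c')(g, B) = Add(Mul(g, Rational(-1, 4)), Mul(B, Pow(Mul(Add(-2, g), Add(6, B)), -1))) = Add(Mul(Rational(-1, 4), g), Mul(B, Mul(Pow(Add(-2, g), -1), Pow(Add(6, B), -1)))) = Add(Mul(Rational(-1, 4), g), Mul(B, Pow(Add(-2, g), -1), Pow(Add(6, B), -1))))
Pow(Add(Function('c')(11, 1), 121), 2) = Pow(Add(Mul(Rational(1, 4), Pow(Add(-12, Mul(-2, 1), Mul(6, 11), Mul(1, 11)), -1), Add(Mul(-6, Pow(11, 2)), Mul(4, 1), Mul(12, 11), Mul(-1, 1, Pow(11, 2)), Mul(2, 1, 11))), 121), 2) = Pow(Add(Mul(Rational(1, 4), Pow(Add(-12, -2, 66, 11), -1), Add(Mul(-6, 121), 4, 132, Mul(-1, 1, 121), 22)), 121), 2) = Pow(Add(Mul(Rational(1, 4), Pow(63, -1), Add(-726, 4, 132, -121, 22)), 121), 2) = Pow(Add(Mul(Rational(1, 4), Rational(1, 63), -689), 121), 2) = Pow(Add(Rational(-689, 252), 121), 2) = Pow(Rational(29803, 252), 2) = Rational(888218809, 63504)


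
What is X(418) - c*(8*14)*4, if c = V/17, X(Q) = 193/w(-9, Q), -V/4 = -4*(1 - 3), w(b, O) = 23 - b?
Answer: 462033/544 ≈ 849.33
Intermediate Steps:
V = -32 (V = -(-16)*(1 - 3) = -(-16)*(-2) = -4*8 = -32)
X(Q) = 193/32 (X(Q) = 193/(23 - 1*(-9)) = 193/(23 + 9) = 193/32)
c = -32/17 ≈ -1.8824
X(418) - c*(8*14)*4 = 193/32 - (-32)*(8*14)*4/17 = 193/32 - (-32)*112*4/17 = 193/32 - (-32)*448/17 = 193/32 - 1*(-14336/17) = 193/32 + 14336/17 = 462033/544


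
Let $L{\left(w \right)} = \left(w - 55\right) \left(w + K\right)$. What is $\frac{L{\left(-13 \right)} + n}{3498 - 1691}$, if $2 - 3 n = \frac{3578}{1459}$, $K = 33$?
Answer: $- \frac{1984460}{2636413} \approx -0.75271$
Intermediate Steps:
$n = - \frac{220}{1459}$ ($n = \frac{2}{3} - \frac{3578 \cdot \frac{1}{1459}}{3} = \frac{2}{3} - \frac{3578}{4377} = - \frac{220}{1459} \approx -0.15079$)
$L{\left(w \right)} = \left(-55 + w\right) \left(33 + w\right)$ ($L{\left(w \right)} = \left(w - 55\right) \left(w + 33\right) = \left(-55 + w\right) \left(33 + w\right)$)
$\frac{L{\left(-13 \right)} + n}{3498 - 1691} = \frac{\left(-1815 + \left(-13\right)^{2} - -286\right) - \frac{220}{1459}}{3498 - 1691} = \frac{\left(-1815 + 169 + 286\right) - \frac{220}{1459}}{1807} = \left(-1360 - \frac{220}{1459}\right) \frac{1}{1807} = \left(- \frac{1984460}{1459}\right) \frac{1}{1807} = - \frac{1984460}{2636413}$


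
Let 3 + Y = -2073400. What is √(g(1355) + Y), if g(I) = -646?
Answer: I*√2074049 ≈ 1440.2*I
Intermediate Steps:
Y = -2073403 (Y = -3 - 2073400 = -2073403)
√(g(1355) + Y) = √(-646 - 2073403) = √(-2074049) = I*√2074049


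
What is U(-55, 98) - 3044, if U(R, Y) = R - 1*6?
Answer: -3105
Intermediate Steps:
U(R, Y) = -6 + R (U(R, Y) = R - 6 = -6 + R)
U(-55, 98) - 3044 = (-6 - 55) - 3044 = -61 - 3044 = -3105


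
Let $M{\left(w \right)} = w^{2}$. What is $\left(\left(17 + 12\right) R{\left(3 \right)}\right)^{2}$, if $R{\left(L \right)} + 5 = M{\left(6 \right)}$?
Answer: $808201$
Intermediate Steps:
$R{\left(L \right)} = 31$ ($R{\left(L \right)} = -5 + 6^{2} = -5 + 36 = 31$)
$\left(\left(17 + 12\right) R{\left(3 \right)}\right)^{2} = \left(\left(17 + 12\right) 31\right)^{2} = \left(29 \cdot 31\right)^{2} = 899^{2} = 808201$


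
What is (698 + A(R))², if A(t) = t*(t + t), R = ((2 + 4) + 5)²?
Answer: 898800400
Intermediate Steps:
R = 121 (R = (6 + 5)² = 11² = 121)
A(t) = 2*t² (A(t) = t*(2*t) = 2*t²)
(698 + A(R))² = (698 + 2*121²)² = (698 + 2*14641)² = (698 + 29282)² = 29980² = 898800400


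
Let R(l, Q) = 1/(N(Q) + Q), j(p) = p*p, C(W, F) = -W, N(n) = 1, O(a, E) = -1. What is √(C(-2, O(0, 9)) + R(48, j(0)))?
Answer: √3 ≈ 1.7320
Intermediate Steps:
j(p) = p²
R(l, Q) = 1/(1 + Q)
√(C(-2, O(0, 9)) + R(48, j(0))) = √(-1*(-2) + 1/(1 + 0²)) = √(2 + 1/(1 + 0)) = √(2 + 1/1) = √(2 + 1) = √3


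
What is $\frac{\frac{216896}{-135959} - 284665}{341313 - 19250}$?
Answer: $- \frac{38702985631}{43787363417} \approx -0.88388$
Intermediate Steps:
$\frac{\frac{216896}{-135959} - 284665}{341313 - 19250} = \frac{216896 \left(- \frac{1}{135959}\right) - 284665}{322063} = \left(- \frac{216896}{135959} - 284665\right) \frac{1}{322063} = \left(- \frac{38702985631}{135959}\right) \frac{1}{322063} = - \frac{38702985631}{43787363417}$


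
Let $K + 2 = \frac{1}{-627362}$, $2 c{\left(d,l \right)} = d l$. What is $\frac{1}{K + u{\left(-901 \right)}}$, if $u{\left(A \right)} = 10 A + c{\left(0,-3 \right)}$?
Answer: $- \frac{627362}{5653786345} \approx -0.00011096$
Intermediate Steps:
$c{\left(d,l \right)} = \frac{d l}{2}$
$u{\left(A \right)} = 10 A$ ($u{\left(A \right)} = 10 A + \frac{1}{2} \cdot 0 \left(-3\right) = 10 A + 0 = 10 A$)
$K = - \frac{1254725}{627362}$ ($K = -2 + \frac{1}{-627362} = -2 - \frac{1}{627362} = - \frac{1254725}{627362} \approx -2.0$)
$\frac{1}{K + u{\left(-901 \right)}} = \frac{1}{- \frac{1254725}{627362} + 10 \left(-901\right)} = \frac{1}{- \frac{1254725}{627362} - 9010} = \frac{1}{- \frac{5653786345}{627362}} = - \frac{627362}{5653786345}$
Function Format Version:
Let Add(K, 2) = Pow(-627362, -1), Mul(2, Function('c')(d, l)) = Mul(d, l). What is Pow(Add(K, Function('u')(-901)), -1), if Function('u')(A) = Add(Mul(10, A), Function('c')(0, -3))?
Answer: Rational(-627362, 5653786345) ≈ -0.00011096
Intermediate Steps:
Function('c')(d, l) = Mul(Rational(1, 2), d, l) (Function('c')(d, l) = Mul(Rational(1, 2), Mul(d, l)) = Mul(Rational(1, 2), d, l))
Function('u')(A) = Mul(10, A) (Function('u')(A) = Add(Mul(10, A), Mul(Rational(1, 2), 0, -3)) = Add(Mul(10, A), 0) = Mul(10, A))
K = Rational(-1254725, 627362) (K = Add(-2, Pow(-627362, -1)) = Add(-2, Rational(-1, 627362)) = Rational(-1254725, 627362) ≈ -2.0000)
Pow(Add(K, Function('u')(-901)), -1) = Pow(Add(Rational(-1254725, 627362), Mul(10, -901)), -1) = Pow(Add(Rational(-1254725, 627362), -9010), -1) = Pow(Rational(-5653786345, 627362), -1) = Rational(-627362, 5653786345)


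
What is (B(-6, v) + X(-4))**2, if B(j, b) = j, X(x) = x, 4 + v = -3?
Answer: 100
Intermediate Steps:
v = -7 (v = -4 - 3 = -7)
(B(-6, v) + X(-4))**2 = (-6 - 4)**2 = (-10)**2 = 100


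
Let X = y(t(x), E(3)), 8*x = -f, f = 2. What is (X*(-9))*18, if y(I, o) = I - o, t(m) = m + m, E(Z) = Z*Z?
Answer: 1539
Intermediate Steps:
E(Z) = Z²
x = -¼ (x = (-1*2)/8 = (⅛)*(-2) = -¼ ≈ -0.25000)
t(m) = 2*m
X = -19/2 (X = 2*(-¼) - 1*3² = -½ - 1*9 = -½ - 9 = -19/2 ≈ -9.5000)
(X*(-9))*18 = -19/2*(-9)*18 = (171/2)*18 = 1539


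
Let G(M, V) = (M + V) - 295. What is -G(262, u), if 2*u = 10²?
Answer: -17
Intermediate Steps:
u = 50 (u = (½)*10² = (½)*100 = 50)
G(M, V) = -295 + M + V
-G(262, u) = -(-295 + 262 + 50) = -1*17 = -17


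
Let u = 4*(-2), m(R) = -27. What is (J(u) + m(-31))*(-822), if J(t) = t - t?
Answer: 22194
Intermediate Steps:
u = -8
J(t) = 0
(J(u) + m(-31))*(-822) = (0 - 27)*(-822) = -27*(-822) = 22194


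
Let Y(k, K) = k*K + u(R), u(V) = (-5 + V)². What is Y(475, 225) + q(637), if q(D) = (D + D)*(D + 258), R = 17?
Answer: 1247249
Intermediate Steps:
q(D) = 2*D*(258 + D) (q(D) = (2*D)*(258 + D) = 2*D*(258 + D))
Y(k, K) = 144 + K*k (Y(k, K) = k*K + (-5 + 17)² = K*k + 12² = K*k + 144 = 144 + K*k)
Y(475, 225) + q(637) = (144 + 225*475) + 2*637*(258 + 637) = (144 + 106875) + 2*637*895 = 107019 + 1140230 = 1247249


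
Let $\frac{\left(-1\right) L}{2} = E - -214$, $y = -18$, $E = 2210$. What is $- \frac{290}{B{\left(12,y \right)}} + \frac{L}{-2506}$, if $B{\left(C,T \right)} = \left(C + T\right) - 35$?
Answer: $\frac{462754}{51373} \approx 9.0077$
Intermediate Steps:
$B{\left(C,T \right)} = -35 + C + T$
$L = -4848$ ($L = - 2 \left(2210 - -214\right) = - 2 \left(2210 + 214\right) = \left(-2\right) 2424 = -4848$)
$- \frac{290}{B{\left(12,y \right)}} + \frac{L}{-2506} = - \frac{290}{-35 + 12 - 18} - \frac{4848}{-2506} = - \frac{290}{-41} - - \frac{2424}{1253} = \left(-290\right) \left(- \frac{1}{41}\right) + \frac{2424}{1253} = \frac{290}{41} + \frac{2424}{1253} = \frac{462754}{51373}$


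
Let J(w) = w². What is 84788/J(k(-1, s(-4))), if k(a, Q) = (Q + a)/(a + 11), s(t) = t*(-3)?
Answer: 770800/11 ≈ 70073.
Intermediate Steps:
s(t) = -3*t
k(a, Q) = (Q + a)/(11 + a)
84788/J(k(-1, s(-4))) = 84788/(((-3*(-4) - 1)/(11 - 1))²) = 84788/(((12 - 1)/10)²) = 84788/(((⅒)*11)²) = 84788/((11/10)²) = 84788/(121/100) = 84788*(100/121) = 770800/11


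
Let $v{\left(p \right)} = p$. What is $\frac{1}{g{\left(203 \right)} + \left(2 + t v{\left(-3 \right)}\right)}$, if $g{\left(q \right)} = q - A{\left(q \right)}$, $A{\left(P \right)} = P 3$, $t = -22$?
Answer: $- \frac{1}{338} \approx -0.0029586$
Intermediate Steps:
$A{\left(P \right)} = 3 P$
$g{\left(q \right)} = - 2 q$ ($g{\left(q \right)} = q - 3 q = - 2 q$)
$\frac{1}{g{\left(203 \right)} + \left(2 + t v{\left(-3 \right)}\right)} = \frac{1}{\left(-2\right) 203 + \left(2 - -66\right)} = \frac{1}{-406 + \left(2 + 66\right)} = \frac{1}{-406 + 68} = \frac{1}{-338} = - \frac{1}{338}$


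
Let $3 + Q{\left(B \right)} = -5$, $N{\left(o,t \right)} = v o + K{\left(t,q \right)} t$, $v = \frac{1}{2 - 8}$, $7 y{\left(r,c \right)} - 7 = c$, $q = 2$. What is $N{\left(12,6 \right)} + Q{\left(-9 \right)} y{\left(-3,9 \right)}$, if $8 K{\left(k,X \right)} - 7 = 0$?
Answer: $- \frac{421}{28} \approx -15.036$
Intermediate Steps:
$y{\left(r,c \right)} = 1 + \frac{c}{7}$
$K{\left(k,X \right)} = \frac{7}{8}$ ($K{\left(k,X \right)} = \frac{7}{8} + \frac{1}{8} \cdot 0 = \frac{7}{8} + 0 = \frac{7}{8}$)
$v = - \frac{1}{6}$ ($v = \frac{1}{-6} = - \frac{1}{6} \approx -0.16667$)
$N{\left(o,t \right)} = - \frac{o}{6} + \frac{7 t}{8}$
$Q{\left(B \right)} = -8$ ($Q{\left(B \right)} = -3 - 5 = -8$)
$N{\left(12,6 \right)} + Q{\left(-9 \right)} y{\left(-3,9 \right)} = \left(\left(- \frac{1}{6}\right) 12 + \frac{7}{8} \cdot 6\right) - 8 \left(1 + \frac{1}{7} \cdot 9\right) = \left(-2 + \frac{21}{4}\right) - 8 \left(1 + \frac{9}{7}\right) = \frac{13}{4} - \frac{128}{7} = - \frac{421}{28}$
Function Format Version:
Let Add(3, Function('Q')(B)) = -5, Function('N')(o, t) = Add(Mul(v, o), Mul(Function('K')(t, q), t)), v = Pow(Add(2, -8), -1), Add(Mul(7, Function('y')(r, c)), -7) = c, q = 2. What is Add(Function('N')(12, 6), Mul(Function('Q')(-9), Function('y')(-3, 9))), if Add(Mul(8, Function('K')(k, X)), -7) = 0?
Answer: Rational(-421, 28) ≈ -15.036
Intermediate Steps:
Function('y')(r, c) = Add(1, Mul(Rational(1, 7), c))
Function('K')(k, X) = Rational(7, 8) (Function('K')(k, X) = Add(Rational(7, 8), Mul(Rational(1, 8), 0)) = Add(Rational(7, 8), 0) = Rational(7, 8))
v = Rational(-1, 6) (v = Pow(-6, -1) = Rational(-1, 6) ≈ -0.16667)
Function('N')(o, t) = Add(Mul(Rational(-1, 6), o), Mul(Rational(7, 8), t))
Function('Q')(B) = -8 (Function('Q')(B) = Add(-3, -5) = -8)
Add(Function('N')(12, 6), Mul(Function('Q')(-9), Function('y')(-3, 9))) = Add(Add(Mul(Rational(-1, 6), 12), Mul(Rational(7, 8), 6)), Mul(-8, Add(1, Mul(Rational(1, 7), 9)))) = Add(Add(-2, Rational(21, 4)), Mul(-8, Add(1, Rational(9, 7)))) = Add(Rational(13, 4), Mul(-8, Rational(16, 7))) = Add(Rational(13, 4), Rational(-128, 7)) = Rational(-421, 28)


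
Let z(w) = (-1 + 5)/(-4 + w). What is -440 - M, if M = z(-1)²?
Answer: -11016/25 ≈ -440.64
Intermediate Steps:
z(w) = 4/(-4 + w)
M = 16/25 (M = (4/(-4 - 1))² = (4/(-5))² = (4*(-⅕))² = (-⅘)² = 16/25 ≈ 0.64000)
-440 - M = -440 - 1*16/25 = -440 - 16/25 = -11016/25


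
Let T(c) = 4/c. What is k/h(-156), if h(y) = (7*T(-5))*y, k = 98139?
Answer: 163565/1456 ≈ 112.34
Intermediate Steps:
h(y) = -28*y/5 (h(y) = (7*(4/(-5)))*y = (7*(4*(-⅕)))*y = (7*(-⅘))*y = -28*y/5)
k/h(-156) = 98139/((-28/5*(-156))) = 98139/(4368/5) = 98139*(5/4368) = 163565/1456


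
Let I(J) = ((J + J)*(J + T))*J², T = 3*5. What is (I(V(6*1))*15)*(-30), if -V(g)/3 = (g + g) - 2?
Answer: -364500000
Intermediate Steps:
T = 15
V(g) = 6 - 6*g (V(g) = -3*((g + g) - 2) = -3*(2*g - 2) = -3*(-2 + 2*g) = 6 - 6*g)
I(J) = 2*J³*(15 + J) (I(J) = ((J + J)*(J + 15))*J² = ((2*J)*(15 + J))*J² = (2*J*(15 + J))*J² = 2*J³*(15 + J))
(I(V(6*1))*15)*(-30) = ((2*(6 - 36)³*(15 + (6 - 36)))*15)*(-30) = ((2*(-30)³*(15 - 30))*15)*(-30) = ((2*(-27000)*(-15))*15)*(-30) = (810000*15)*(-30) = 12150000*(-30) = -364500000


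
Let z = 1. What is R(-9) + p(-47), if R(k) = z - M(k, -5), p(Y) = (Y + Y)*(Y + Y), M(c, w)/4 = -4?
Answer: 8853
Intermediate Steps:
M(c, w) = -16 (M(c, w) = 4*(-4) = -16)
p(Y) = 4*Y**2 (p(Y) = (2*Y)*(2*Y) = 4*Y**2)
R(k) = 17 (R(k) = 1 - 1*(-16) = 1 + 16 = 17)
R(-9) + p(-47) = 17 + 4*(-47)**2 = 17 + 4*2209 = 17 + 8836 = 8853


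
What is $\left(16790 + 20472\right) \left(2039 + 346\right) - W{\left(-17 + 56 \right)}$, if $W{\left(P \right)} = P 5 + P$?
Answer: $88869636$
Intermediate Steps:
$W{\left(P \right)} = 6 P$ ($W{\left(P \right)} = 5 P + P = 6 P$)
$\left(16790 + 20472\right) \left(2039 + 346\right) - W{\left(-17 + 56 \right)} = \left(16790 + 20472\right) \left(2039 + 346\right) - 6 \left(-17 + 56\right) = 37262 \cdot 2385 - 6 \cdot 39 = 88869870 - 234 = 88869636$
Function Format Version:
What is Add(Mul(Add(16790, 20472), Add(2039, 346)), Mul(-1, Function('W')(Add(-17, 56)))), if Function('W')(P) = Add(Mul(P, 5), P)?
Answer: 88869636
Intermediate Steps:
Function('W')(P) = Mul(6, P) (Function('W')(P) = Add(Mul(5, P), P) = Mul(6, P))
Add(Mul(Add(16790, 20472), Add(2039, 346)), Mul(-1, Function('W')(Add(-17, 56)))) = Add(Mul(Add(16790, 20472), Add(2039, 346)), Mul(-1, Mul(6, Add(-17, 56)))) = Add(Mul(37262, 2385), Mul(-1, Mul(6, 39))) = Add(88869870, Mul(-1, 234)) = Add(88869870, -234) = 88869636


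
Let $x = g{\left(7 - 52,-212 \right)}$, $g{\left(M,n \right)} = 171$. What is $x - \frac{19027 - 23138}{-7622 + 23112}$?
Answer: $\frac{2652901}{15490} \approx 171.27$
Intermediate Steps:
$x = 171$
$x - \frac{19027 - 23138}{-7622 + 23112} = 171 - \frac{19027 - 23138}{-7622 + 23112} = 171 - - \frac{4111}{15490} = 171 + \frac{4111}{15490} = \frac{2652901}{15490}$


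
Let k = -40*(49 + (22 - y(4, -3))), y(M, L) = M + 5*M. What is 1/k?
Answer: -1/1880 ≈ -0.00053191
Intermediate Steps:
y(M, L) = 6*M
k = -1880 (k = -40*(49 + (22 - 6*4)) = -40*(49 + (22 - 1*24)) = -40*(49 + (22 - 24)) = -40*(49 - 2) = -40*47 = -1880)
1/k = 1/(-1880) = -1/1880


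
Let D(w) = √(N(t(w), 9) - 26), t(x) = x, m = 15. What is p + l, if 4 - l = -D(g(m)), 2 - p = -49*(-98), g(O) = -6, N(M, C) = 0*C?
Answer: -4796 + I*√26 ≈ -4796.0 + 5.099*I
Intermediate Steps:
N(M, C) = 0
D(w) = I*√26 (D(w) = √(0 - 26) = √(-26) = I*√26)
p = -4800 (p = 2 - (-49)*(-98) = 2 - 1*4802 = 2 - 4802 = -4800)
l = 4 + I*√26 (l = 4 - (-1)*I*√26 = 4 + I*√26 ≈ 4.0 + 5.099*I)
p + l = -4800 + (4 + I*√26) = -4796 + I*√26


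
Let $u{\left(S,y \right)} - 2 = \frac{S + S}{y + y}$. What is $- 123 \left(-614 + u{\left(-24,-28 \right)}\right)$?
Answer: $\frac{526194}{7} \approx 75171.0$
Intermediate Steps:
$u{\left(S,y \right)} = 2 + \frac{S}{y}$ ($u{\left(S,y \right)} = 2 + \frac{S + S}{y + y} = 2 + \frac{2 S}{2 y} = 2 + 2 S \frac{1}{2 y} = 2 + \frac{S}{y}$)
$- 123 \left(-614 + u{\left(-24,-28 \right)}\right) = - 123 \left(-614 + \left(2 - \frac{24}{-28}\right)\right) = - 123 \left(-614 + \left(2 - - \frac{6}{7}\right)\right) = - 123 \left(-614 + \left(2 + \frac{6}{7}\right)\right) = - 123 \left(-614 + \frac{20}{7}\right) = \left(-123\right) \left(- \frac{4278}{7}\right) = \frac{526194}{7}$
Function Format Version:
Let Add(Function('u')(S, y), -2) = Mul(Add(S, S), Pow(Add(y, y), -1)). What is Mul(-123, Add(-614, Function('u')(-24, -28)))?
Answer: Rational(526194, 7) ≈ 75171.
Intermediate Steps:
Function('u')(S, y) = Add(2, Mul(S, Pow(y, -1))) (Function('u')(S, y) = Add(2, Mul(Add(S, S), Pow(Add(y, y), -1))) = Add(2, Mul(Mul(2, S), Pow(Mul(2, y), -1))) = Add(2, Mul(Mul(2, S), Mul(Rational(1, 2), Pow(y, -1)))) = Add(2, Mul(S, Pow(y, -1))))
Mul(-123, Add(-614, Function('u')(-24, -28))) = Mul(-123, Add(-614, Add(2, Mul(-24, Pow(-28, -1))))) = Mul(-123, Add(-614, Add(2, Mul(-24, Rational(-1, 28))))) = Mul(-123, Add(-614, Add(2, Rational(6, 7)))) = Mul(-123, Add(-614, Rational(20, 7))) = Mul(-123, Rational(-4278, 7)) = Rational(526194, 7)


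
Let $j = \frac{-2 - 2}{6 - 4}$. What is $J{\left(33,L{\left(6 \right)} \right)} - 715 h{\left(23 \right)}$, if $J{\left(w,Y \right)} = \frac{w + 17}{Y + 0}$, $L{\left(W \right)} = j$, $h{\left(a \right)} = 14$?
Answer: $-10035$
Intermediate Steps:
$j = -2$ ($j = - \frac{4}{2} = \left(-4\right) \frac{1}{2} = -2$)
$L{\left(W \right)} = -2$
$J{\left(w,Y \right)} = \frac{17 + w}{Y}$
$J{\left(33,L{\left(6 \right)} \right)} - 715 h{\left(23 \right)} = \frac{17 + 33}{-2} - 10010 = \left(- \frac{1}{2}\right) 50 - 10010 = -25 - 10010 = -10035$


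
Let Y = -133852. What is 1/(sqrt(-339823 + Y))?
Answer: -I*sqrt(18947)/94735 ≈ -0.001453*I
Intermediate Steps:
1/(sqrt(-339823 + Y)) = 1/(sqrt(-339823 - 133852)) = 1/(sqrt(-473675)) = 1/(5*I*sqrt(18947)) = -I*sqrt(18947)/94735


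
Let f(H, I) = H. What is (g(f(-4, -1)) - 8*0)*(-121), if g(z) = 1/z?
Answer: 121/4 ≈ 30.250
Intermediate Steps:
(g(f(-4, -1)) - 8*0)*(-121) = (1/(-4) - 8*0)*(-121) = (-¼ + 0)*(-121) = -¼*(-121) = 121/4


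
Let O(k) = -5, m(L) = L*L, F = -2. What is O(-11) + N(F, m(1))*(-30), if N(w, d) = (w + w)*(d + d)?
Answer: 235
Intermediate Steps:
m(L) = L²
N(w, d) = 4*d*w (N(w, d) = (2*w)*(2*d) = 4*d*w)
O(-11) + N(F, m(1))*(-30) = -5 + (4*1²*(-2))*(-30) = -5 + (4*1*(-2))*(-30) = -5 - 8*(-30) = -5 + 240 = 235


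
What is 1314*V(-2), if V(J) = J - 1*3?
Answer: -6570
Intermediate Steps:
V(J) = -3 + J (V(J) = J - 3 = -3 + J)
1314*V(-2) = 1314*(-3 - 2) = 1314*(-5) = -6570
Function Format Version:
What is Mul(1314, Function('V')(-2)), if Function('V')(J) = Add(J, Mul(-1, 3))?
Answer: -6570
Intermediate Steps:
Function('V')(J) = Add(-3, J) (Function('V')(J) = Add(J, -3) = Add(-3, J))
Mul(1314, Function('V')(-2)) = Mul(1314, Add(-3, -2)) = Mul(1314, -5) = -6570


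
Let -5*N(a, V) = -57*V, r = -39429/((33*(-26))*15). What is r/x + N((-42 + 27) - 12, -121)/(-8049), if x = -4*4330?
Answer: 875106789/5111651600 ≈ 0.17120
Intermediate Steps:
x = -17320
r = 337/110 (r = -39429/((-858*15)) = -39429/(-12870) = -39429*(-1/12870) = 337/110 ≈ 3.0636)
N(a, V) = 57*V/5 (N(a, V) = -(-57)*V/5 = 57*V/5)
r/x + N((-42 + 27) - 12, -121)/(-8049) = (337/110)/(-17320) + ((57/5)*(-121))/(-8049) = (337/110)*(-1/17320) - 6897/5*(-1/8049) = -337/1905200 + 2299/13415 = 875106789/5111651600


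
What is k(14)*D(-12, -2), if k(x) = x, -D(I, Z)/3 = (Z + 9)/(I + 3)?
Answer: 98/3 ≈ 32.667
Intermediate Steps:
D(I, Z) = -3*(9 + Z)/(3 + I) (D(I, Z) = -3*(Z + 9)/(I + 3) = -3*(9 + Z)/(3 + I))
k(14)*D(-12, -2) = 14*(3*(-9 - 1*(-2))/(3 - 12)) = 14*(3*(-9 + 2)/(-9)) = 14*(3*(-⅑)*(-7)) = 14*(7/3) = 98/3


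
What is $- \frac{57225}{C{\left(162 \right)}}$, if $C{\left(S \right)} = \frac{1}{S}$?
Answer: $-9270450$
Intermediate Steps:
$- \frac{57225}{C{\left(162 \right)}} = - \frac{57225}{\frac{1}{162}} = - 57225 \frac{1}{\frac{1}{162}} = \left(-57225\right) 162 = -9270450$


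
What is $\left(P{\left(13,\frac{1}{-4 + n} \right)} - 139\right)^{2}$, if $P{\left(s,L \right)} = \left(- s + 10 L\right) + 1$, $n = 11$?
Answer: $\frac{1096209}{49} \approx 22372.0$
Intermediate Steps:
$P{\left(s,L \right)} = 1 - s + 10 L$
$\left(P{\left(13,\frac{1}{-4 + n} \right)} - 139\right)^{2} = \left(\left(1 - 13 + \frac{10}{-4 + 11}\right) - 139\right)^{2} = \left(\left(1 - 13 + \frac{10}{7}\right) - 139\right)^{2} = \left(- \frac{74}{7} - 139\right)^{2} = \left(- \frac{1047}{7}\right)^{2} = \frac{1096209}{49}$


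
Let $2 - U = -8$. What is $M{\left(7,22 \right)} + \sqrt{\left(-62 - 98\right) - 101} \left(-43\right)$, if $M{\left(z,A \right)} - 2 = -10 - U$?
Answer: $-18 - 129 i \sqrt{29} \approx -18.0 - 694.69 i$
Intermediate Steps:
$U = 10$ ($U = 2 - -8 = 2 + 8 = 10$)
$M{\left(z,A \right)} = -18$ ($M{\left(z,A \right)} = 2 - 20 = -18$)
$M{\left(7,22 \right)} + \sqrt{\left(-62 - 98\right) - 101} \left(-43\right) = -18 + \sqrt{\left(-62 - 98\right) - 101} \left(-43\right) = -18 + \sqrt{-160 - 101} \left(-43\right) = -18 + \sqrt{-261} \left(-43\right) = -18 + 3 i \sqrt{29} \left(-43\right) = -18 - 129 i \sqrt{29}$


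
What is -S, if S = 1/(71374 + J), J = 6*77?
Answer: -1/71836 ≈ -1.3921e-5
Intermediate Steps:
J = 462
S = 1/71836 (S = 1/(71374 + 462) = 1/71836 ≈ 1.3921e-5)
-S = -1*1/71836 = -1/71836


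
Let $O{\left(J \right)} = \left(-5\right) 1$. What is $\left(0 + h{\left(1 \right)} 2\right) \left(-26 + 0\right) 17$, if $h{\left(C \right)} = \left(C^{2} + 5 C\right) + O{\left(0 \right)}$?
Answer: $-884$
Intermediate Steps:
$O{\left(J \right)} = -5$
$h{\left(C \right)} = -5 + C^{2} + 5 C$ ($h{\left(C \right)} = \left(C^{2} + 5 C\right) - 5 = -5 + C^{2} + 5 C$)
$\left(0 + h{\left(1 \right)} 2\right) \left(-26 + 0\right) 17 = \left(0 + \left(-5 + 1^{2} + 5 \cdot 1\right) 2\right) \left(-26 + 0\right) 17 = \left(0 + \left(-5 + 1 + 5\right) 2\right) \left(\left(-26\right) 17\right) = \left(0 + 1 \cdot 2\right) \left(-442\right) = \left(0 + 2\right) \left(-442\right) = 2 \left(-442\right) = -884$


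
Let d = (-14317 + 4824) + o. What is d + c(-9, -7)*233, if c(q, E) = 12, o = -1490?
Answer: -8187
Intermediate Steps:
d = -10983 (d = (-14317 + 4824) - 1490 = -9493 - 1490 = -10983)
d + c(-9, -7)*233 = -10983 + 12*233 = -10983 + 2796 = -8187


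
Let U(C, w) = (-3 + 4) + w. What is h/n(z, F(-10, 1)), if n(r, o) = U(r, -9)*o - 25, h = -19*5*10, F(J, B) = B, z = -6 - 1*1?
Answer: 950/33 ≈ 28.788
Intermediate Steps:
z = -7 (z = -6 - 1 = -7)
U(C, w) = 1 + w
h = -950 (h = -95*10 = -950)
n(r, o) = -25 - 8*o (n(r, o) = (1 - 9)*o - 25 = -8*o - 25 = -25 - 8*o)
h/n(z, F(-10, 1)) = -950/(-25 - 8*1) = -950/(-25 - 8) = -950/(-33) = -950*(-1/33) = 950/33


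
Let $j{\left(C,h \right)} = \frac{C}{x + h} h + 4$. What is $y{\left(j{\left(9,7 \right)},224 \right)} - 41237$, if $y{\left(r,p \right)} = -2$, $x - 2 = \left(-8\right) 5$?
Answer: $-41239$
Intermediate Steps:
$x = -38$ ($x = 2 - 40 = -38$)
$j{\left(C,h \right)} = 4 + \frac{C h}{-38 + h}$ ($j{\left(C,h \right)} = \frac{C}{-38 + h} h + 4 = \frac{C h}{-38 + h} + 4 = 4 + \frac{C h}{-38 + h}$)
$y{\left(j{\left(9,7 \right)},224 \right)} - 41237 = -2 - 41237 = -41239$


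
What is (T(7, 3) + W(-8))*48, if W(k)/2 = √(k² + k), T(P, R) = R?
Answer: 144 + 192*√14 ≈ 862.40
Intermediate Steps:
W(k) = 2*√(k + k²) (W(k) = 2*√(k² + k) = 2*√(k + k²))
(T(7, 3) + W(-8))*48 = (3 + 2*√(-8*(1 - 8)))*48 = (3 + 2*√(-8*(-7)))*48 = (3 + 2*√56)*48 = (3 + 2*(2*√14))*48 = (3 + 4*√14)*48 = 144 + 192*√14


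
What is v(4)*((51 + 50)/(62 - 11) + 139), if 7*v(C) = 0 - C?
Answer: -28760/357 ≈ -80.560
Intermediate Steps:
v(C) = -C/7 (v(C) = (0 - C)/7 = (-C)/7 = -C/7)
v(4)*((51 + 50)/(62 - 11) + 139) = (-1/7*4)*((51 + 50)/(62 - 11) + 139) = -4*(101/51 + 139)/7 = -4/7*7190/51 = -28760/357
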